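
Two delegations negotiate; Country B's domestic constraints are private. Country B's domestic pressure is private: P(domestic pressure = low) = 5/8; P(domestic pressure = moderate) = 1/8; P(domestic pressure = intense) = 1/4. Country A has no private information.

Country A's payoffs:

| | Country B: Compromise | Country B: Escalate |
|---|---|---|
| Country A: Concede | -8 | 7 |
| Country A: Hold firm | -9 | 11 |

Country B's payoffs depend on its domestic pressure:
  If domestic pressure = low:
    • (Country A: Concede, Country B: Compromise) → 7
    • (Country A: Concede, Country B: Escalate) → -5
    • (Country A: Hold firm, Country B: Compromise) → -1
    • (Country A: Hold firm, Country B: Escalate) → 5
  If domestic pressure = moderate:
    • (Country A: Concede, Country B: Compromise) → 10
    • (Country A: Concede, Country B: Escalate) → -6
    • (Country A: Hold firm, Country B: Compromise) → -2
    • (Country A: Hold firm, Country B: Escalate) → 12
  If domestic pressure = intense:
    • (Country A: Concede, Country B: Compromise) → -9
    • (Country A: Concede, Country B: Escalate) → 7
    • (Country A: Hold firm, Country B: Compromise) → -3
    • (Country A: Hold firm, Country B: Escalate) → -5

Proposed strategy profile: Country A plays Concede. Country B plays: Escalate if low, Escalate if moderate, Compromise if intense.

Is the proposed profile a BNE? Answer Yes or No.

Country A plays Concede: E[Concede] = 5/8·(7) + 1/8·(7) + 1/4·(-8) = 13/4; E[Hold firm] = 6. Not best-responding. ✗
Country B (domestic pressure low), facing Concede: Compromise gives 7, Escalate gives -5. Proposed Escalate is not best — profitable deviation exists. ✗
Country B (domestic pressure moderate), facing Concede: Compromise gives 10, Escalate gives -6. Proposed Escalate is not best — profitable deviation exists. ✗
Country B (domestic pressure intense), facing Concede: Compromise gives -9, Escalate gives 7. Proposed Compromise is not best — profitable deviation exists. ✗

No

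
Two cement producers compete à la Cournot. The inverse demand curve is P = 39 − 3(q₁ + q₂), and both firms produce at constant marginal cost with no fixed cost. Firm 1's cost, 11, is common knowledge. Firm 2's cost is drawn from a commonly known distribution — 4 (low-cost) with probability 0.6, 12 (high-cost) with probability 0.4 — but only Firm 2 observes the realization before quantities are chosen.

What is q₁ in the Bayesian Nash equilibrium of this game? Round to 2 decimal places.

2.69

Type-c best response for Firm 2: q₂(c) = (39 − c)/6 − q₁/2.
Firm 1 maximizes expected profit; its first-order condition is 39 − 6q₁ − 3E[q₂] − 11 = 0.
Substituting E[q₂] and solving: E[c₂] = 7.2, so q₁ = (39 − 2·11 + 7.2)/9 = 2.68889.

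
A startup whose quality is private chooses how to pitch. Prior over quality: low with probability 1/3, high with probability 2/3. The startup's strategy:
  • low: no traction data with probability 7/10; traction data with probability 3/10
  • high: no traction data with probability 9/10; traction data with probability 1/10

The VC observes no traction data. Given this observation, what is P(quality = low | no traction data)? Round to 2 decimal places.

0.28

Apply Bayes' rule using the sender's strategy as the likelihood.
P(no traction data) = (1/3)·(7/10) + (2/3)·(9/10) = 5/6
P(low | no traction data) = ((1/3)·(7/10)) / (5/6) = (7/30) / (5/6) = 7/25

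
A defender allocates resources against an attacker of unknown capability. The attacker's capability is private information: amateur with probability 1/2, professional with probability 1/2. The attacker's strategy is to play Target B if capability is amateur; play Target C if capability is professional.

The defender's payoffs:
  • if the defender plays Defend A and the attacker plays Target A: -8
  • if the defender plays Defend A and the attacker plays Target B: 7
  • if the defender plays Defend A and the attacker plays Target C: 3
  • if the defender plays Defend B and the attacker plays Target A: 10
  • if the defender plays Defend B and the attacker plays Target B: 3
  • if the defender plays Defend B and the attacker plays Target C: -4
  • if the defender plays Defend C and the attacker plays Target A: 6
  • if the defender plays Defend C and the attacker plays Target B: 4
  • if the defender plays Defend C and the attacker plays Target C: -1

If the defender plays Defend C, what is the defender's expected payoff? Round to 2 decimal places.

Take the expectation over the attacker's capability, weighting each type's action by its prior probability.
E[Defend C] = 1/2·4 + 1/2·(-1) = 2 + (-1/2) = 3/2

1.50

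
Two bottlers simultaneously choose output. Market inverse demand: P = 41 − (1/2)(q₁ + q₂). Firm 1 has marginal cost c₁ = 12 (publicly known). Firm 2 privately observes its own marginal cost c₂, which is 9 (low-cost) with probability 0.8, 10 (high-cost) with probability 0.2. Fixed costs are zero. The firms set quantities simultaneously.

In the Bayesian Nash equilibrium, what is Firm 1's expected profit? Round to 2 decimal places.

152.54

Firm 2 with cost c maximizes (41 − (1/2)(q₁+q₂) − c)·q₂, giving q₂(c) = (41 − c − (1/2)q₁).
E[c₂] = 0.8·9 + 0.2·10 = 9.2
Firm 1's FOC against E[q₂] yields q₁ = (41 − 2·12 + E[c₂])/(3/2) = (41 − 24 + 9.2)/(3/2) = 17.4667.
E[P] = 41 − (1/2)·(q₁ + E[q₂]) = 20.7333; Firm 1's expected profit = (E[P] − 12)·q₁ = (20.7333 − 12)·17.4667 = 152.542.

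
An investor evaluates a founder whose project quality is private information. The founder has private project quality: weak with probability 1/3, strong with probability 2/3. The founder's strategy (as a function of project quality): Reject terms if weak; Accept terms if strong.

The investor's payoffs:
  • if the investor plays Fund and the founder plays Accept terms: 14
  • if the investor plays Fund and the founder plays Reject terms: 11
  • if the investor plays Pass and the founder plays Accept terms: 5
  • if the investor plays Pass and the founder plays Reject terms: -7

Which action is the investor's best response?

Fund

E[Fund] = 1/3·(11) + 2/3·(14) = 13
E[Pass] = 1/3·(-7) + 2/3·(5) = 1
Best response: Fund (13 is the largest).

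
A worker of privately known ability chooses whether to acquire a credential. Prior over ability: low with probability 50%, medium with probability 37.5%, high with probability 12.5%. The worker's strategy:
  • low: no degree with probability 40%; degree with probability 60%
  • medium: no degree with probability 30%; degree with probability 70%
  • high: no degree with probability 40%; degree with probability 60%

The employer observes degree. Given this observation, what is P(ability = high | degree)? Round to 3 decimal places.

0.118

P(degree) = 0.5·0.6 + 0.375·0.7 + 0.125·0.6 = 0.6375
P(high | degree) = (0.125·0.6) / 0.6375 = 0.075 / 0.6375 = 0.117647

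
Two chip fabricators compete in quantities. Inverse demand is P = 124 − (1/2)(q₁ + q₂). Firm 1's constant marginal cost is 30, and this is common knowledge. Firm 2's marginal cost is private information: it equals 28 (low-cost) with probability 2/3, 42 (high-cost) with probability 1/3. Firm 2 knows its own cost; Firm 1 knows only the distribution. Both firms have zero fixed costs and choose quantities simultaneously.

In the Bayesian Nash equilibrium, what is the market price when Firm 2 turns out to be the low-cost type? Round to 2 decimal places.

59.89

Type-c best response for Firm 2: q₂(c) = (124 − c) − q₁/2.
Firm 1 maximizes expected profit; its first-order condition is 124 − q₁ − (1/2)E[q₂] − 30 = 0.
Substituting E[q₂] and solving: E[c₂] = 32.6667, so q₁ = (124 − 2·30 + 32.6667)/(3/2) = 64.4444.
q₂(low-cost) = 63.7778, so P = 124 − (1/2)·(64.4444 + 63.7778) = 59.8889.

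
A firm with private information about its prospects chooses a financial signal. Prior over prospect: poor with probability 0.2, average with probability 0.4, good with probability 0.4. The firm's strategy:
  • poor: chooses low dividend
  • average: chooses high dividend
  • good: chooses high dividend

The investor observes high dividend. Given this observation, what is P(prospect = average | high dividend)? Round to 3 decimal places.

P(high dividend) = 0.2·0 + 0.4·1 + 0.4·1 = 0.8
P(average | high dividend) = (0.4·1) / 0.8 = 0.4 / 0.8 = 0.5

0.500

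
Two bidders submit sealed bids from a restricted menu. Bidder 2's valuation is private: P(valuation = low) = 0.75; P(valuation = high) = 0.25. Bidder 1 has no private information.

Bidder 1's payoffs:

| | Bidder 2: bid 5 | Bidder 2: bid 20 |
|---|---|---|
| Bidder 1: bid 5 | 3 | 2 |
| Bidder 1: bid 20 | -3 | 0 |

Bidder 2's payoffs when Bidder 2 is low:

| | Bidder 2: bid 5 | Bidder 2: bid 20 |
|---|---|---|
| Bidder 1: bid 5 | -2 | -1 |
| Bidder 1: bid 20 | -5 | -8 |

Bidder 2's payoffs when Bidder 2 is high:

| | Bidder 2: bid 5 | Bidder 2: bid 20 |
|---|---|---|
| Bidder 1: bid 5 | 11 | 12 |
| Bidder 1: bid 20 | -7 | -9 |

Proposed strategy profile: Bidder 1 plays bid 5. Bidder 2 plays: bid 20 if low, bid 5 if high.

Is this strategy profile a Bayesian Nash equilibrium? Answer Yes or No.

No

Bidder 1 plays bid 5: E[bid 5] = 0.75·(2) + 0.25·(3) = 2.25; E[bid 20] = -0.75. Best-responding. ✓
Bidder 2 (valuation low), facing bid 5: bid 5 gives -2, bid 20 gives -1. Proposed bid 20 is best. ✓
Bidder 2 (valuation high), facing bid 5: bid 5 gives 11, bid 20 gives 12. Proposed bid 5 is not best — profitable deviation exists. ✗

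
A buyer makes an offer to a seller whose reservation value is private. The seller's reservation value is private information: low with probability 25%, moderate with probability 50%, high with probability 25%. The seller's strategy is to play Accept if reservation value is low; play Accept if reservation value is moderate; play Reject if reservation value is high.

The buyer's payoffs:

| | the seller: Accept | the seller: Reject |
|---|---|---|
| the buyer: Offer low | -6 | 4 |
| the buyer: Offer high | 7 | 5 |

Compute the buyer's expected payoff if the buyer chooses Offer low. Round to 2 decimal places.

-3.50

Take the expectation over the seller's reservation value, weighting each type's action by its prior probability.
E[Offer low] = 0.25·(-6) + 0.5·(-6) + 0.25·4 = (-1.5) + (-3) + 1 = -3.5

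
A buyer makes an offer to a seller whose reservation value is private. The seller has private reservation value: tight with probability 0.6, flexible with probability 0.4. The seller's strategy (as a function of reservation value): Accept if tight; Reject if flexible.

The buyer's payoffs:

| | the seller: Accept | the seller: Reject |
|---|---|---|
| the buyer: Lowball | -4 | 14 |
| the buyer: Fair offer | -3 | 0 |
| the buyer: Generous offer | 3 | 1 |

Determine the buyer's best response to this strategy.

Lowball

E[Lowball] = 0.6·(-4) + 0.4·(14) = 3.2
E[Fair offer] = 0.6·(-3) + 0.4·(0) = -1.8
E[Generous offer] = 0.6·(3) + 0.4·(1) = 2.2
Best response: Lowball (3.2 is the largest).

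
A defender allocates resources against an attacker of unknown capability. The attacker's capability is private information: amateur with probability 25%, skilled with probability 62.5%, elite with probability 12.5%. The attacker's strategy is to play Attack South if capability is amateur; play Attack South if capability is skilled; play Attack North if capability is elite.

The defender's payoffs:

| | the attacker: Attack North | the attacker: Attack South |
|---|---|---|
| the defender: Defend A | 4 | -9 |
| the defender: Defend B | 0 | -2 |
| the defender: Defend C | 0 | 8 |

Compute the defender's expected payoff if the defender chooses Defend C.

7

Take the expectation over the attacker's capability, weighting each type's action by its prior probability.
E[Defend C] = 0.25·8 + 0.625·8 + 0.125·0 = 2 + 5 + 0 = 7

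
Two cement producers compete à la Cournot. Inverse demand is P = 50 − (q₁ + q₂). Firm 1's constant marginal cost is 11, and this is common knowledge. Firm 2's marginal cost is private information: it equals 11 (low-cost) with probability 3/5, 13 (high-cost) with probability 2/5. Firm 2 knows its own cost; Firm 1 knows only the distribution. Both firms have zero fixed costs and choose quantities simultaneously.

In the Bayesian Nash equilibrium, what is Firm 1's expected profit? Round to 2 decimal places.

Type-c best response for Firm 2: q₂(c) = (50 − c)/2 − q₁/2.
Firm 1 maximizes expected profit; its first-order condition is 50 − 2q₁ − E[q₂] − 11 = 0.
Substituting E[q₂] and solving: E[c₂] = 11.8, so q₁ = (50 − 2·11 + 11.8)/3 = 13.2667.
E[P] = 50 − (q₁ + E[q₂]) = 24.2667; Firm 1's expected profit = (E[P] − 11)·q₁ = (24.2667 − 11)·13.2667 = 176.004.

176.00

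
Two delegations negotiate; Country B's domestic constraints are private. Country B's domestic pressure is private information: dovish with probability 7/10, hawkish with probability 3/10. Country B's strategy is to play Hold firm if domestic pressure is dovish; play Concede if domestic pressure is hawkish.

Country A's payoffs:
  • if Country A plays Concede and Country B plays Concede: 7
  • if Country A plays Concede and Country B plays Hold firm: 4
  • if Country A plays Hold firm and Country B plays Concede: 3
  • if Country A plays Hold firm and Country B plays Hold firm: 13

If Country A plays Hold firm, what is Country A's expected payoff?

E[Hold firm] = 7/10·13 + 3/10·3 = 91/10 + 9/10 = 10

10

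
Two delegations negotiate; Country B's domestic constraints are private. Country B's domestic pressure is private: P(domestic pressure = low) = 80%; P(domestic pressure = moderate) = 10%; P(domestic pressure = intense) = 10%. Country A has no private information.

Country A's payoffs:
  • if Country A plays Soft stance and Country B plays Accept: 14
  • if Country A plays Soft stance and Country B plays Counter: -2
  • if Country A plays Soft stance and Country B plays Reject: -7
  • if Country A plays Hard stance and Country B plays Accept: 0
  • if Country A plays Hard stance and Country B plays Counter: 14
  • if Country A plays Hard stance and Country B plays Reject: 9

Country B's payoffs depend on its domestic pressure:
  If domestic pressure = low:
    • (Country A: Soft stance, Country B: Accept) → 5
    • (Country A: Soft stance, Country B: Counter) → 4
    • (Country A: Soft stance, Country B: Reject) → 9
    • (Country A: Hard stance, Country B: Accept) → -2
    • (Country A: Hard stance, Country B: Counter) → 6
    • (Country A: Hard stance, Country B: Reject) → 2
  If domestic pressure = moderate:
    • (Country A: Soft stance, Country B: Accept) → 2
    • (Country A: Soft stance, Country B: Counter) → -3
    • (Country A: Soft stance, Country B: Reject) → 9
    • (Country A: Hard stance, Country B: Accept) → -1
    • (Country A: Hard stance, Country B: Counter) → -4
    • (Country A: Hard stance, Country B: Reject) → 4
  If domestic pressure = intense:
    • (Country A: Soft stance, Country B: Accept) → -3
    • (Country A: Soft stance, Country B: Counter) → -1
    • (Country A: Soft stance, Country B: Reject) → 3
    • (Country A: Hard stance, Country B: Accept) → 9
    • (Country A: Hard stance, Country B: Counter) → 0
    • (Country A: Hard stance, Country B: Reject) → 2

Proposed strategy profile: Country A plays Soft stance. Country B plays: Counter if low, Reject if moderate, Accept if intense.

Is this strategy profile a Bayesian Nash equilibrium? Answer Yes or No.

Country A plays Soft stance: E[Soft stance] = 0.8·(-2) + 0.1·(-7) + 0.1·(14) = -0.9; E[Hard stance] = 12.1. Not best-responding. ✗
Country B (domestic pressure low), facing Soft stance: Accept gives 5, Counter gives 4, Reject gives 9. Proposed Counter is not best — profitable deviation exists. ✗
Country B (domestic pressure moderate), facing Soft stance: Accept gives 2, Counter gives -3, Reject gives 9. Proposed Reject is best. ✓
Country B (domestic pressure intense), facing Soft stance: Accept gives -3, Counter gives -1, Reject gives 3. Proposed Accept is not best — profitable deviation exists. ✗

No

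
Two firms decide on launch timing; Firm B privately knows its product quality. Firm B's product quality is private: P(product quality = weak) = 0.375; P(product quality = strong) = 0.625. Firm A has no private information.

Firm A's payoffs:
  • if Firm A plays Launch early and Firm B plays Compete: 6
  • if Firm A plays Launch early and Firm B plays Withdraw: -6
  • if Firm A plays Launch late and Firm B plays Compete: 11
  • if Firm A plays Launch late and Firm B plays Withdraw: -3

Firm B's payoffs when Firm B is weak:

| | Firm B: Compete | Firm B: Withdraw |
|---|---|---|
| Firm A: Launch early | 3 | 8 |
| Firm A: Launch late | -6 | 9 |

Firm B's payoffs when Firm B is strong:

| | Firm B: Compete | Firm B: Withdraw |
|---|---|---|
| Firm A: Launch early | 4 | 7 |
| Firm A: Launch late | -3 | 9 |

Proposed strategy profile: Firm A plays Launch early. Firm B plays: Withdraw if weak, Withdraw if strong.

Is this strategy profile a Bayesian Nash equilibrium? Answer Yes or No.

Firm A plays Launch early: E[Launch early] = 0.375·(-6) + 0.625·(-6) = -6; E[Launch late] = -3. Not best-responding. ✗
Firm B (product quality weak), facing Launch early: Compete gives 3, Withdraw gives 8. Proposed Withdraw is best. ✓
Firm B (product quality strong), facing Launch early: Compete gives 4, Withdraw gives 7. Proposed Withdraw is best. ✓

No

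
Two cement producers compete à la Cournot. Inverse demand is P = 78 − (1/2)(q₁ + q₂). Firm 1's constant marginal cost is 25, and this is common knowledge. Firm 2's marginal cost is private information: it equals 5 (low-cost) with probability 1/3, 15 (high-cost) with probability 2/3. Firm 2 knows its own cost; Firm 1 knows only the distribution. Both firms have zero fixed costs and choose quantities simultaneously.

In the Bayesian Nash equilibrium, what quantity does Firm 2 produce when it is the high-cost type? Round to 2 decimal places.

49.78

Type-c best response for Firm 2: q₂(c) = (78 − c) − q₁/2.
Firm 1 maximizes expected profit; its first-order condition is 78 − q₁ − (1/2)E[q₂] − 25 = 0.
Substituting E[q₂] and solving: E[c₂] = 11.6667, so q₁ = (78 − 2·25 + 11.6667)/(3/2) = 26.4444.
q₂(high-cost) = (78 − 15 − (1/2)·26.4444) = 49.7778.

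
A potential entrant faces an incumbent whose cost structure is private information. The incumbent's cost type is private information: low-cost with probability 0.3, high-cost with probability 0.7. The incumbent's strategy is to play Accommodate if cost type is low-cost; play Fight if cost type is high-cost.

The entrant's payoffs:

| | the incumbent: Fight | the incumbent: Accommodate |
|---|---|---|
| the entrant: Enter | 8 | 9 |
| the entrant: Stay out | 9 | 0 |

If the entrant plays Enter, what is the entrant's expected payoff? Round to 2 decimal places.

8.30

E[Enter] = 0.3·9 + 0.7·8 = 2.7 + 5.6 = 8.3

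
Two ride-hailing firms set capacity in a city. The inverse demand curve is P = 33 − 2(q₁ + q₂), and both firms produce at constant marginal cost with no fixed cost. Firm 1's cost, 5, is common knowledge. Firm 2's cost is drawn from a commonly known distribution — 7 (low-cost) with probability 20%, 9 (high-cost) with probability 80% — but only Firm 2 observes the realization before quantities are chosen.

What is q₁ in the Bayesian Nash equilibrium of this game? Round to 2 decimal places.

Each type of Firm 2 best-responds to q₁; Firm 1 best-responds to the expected q₂ over Firm 2's types.
Firm 2 with cost c maximizes (33 − 2(q₁+q₂) − c)·q₂, giving q₂(c) = (33 − c − 2q₁)/4.
E[c₂] = 0.2·7 + 0.8·9 = 8.6
Firm 1's FOC against E[q₂] yields q₁ = (33 − 2·5 + E[c₂])/6 = (33 − 10 + 8.6)/6 = 5.26667.

5.27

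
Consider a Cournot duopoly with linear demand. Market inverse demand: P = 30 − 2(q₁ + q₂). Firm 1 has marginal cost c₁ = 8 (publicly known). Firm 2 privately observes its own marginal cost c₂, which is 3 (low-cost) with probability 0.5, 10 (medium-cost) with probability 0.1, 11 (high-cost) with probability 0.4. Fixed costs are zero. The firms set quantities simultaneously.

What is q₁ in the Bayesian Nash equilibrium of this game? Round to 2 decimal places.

Type-c best response for Firm 2: q₂(c) = (30 − c)/4 − q₁/2.
Firm 1 maximizes expected profit; its first-order condition is 30 − 4q₁ − 2E[q₂] − 8 = 0.
Substituting E[q₂] and solving: E[c₂] = 6.9, so q₁ = (30 − 2·8 + 6.9)/6 = 3.48333.

3.48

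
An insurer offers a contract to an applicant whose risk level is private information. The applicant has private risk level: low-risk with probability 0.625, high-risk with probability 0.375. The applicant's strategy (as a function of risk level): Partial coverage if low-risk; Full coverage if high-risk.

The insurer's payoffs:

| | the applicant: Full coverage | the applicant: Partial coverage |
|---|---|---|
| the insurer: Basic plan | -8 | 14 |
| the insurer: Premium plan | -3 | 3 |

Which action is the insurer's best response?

Basic plan

Compute the insurer's expected payoff for each action, taking the expectation over the applicant's type.
E[Basic plan] = 0.625·(14) + 0.375·(-8) = 5.75
E[Premium plan] = 0.625·(3) + 0.375·(-3) = 0.75
Best response: Basic plan (5.75 is the largest).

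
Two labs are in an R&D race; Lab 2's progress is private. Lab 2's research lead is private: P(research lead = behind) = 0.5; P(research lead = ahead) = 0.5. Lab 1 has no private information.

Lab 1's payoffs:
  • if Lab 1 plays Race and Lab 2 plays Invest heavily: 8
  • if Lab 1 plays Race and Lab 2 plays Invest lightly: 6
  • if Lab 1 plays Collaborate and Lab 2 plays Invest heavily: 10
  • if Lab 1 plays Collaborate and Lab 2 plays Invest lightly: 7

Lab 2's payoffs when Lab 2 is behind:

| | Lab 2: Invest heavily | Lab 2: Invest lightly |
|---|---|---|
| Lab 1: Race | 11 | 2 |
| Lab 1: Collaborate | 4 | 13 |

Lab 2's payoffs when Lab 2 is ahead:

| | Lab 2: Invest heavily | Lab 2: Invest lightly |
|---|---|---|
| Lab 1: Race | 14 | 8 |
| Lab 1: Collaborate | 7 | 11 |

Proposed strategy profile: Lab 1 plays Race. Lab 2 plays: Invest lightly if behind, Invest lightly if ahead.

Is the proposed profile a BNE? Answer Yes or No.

No

Lab 1 plays Race: E[Race] = 0.5·(6) + 0.5·(6) = 6; E[Collaborate] = 7. Not best-responding. ✗
Lab 2 (research lead behind), facing Race: Invest heavily gives 11, Invest lightly gives 2. Proposed Invest lightly is not best — profitable deviation exists. ✗
Lab 2 (research lead ahead), facing Race: Invest heavily gives 14, Invest lightly gives 8. Proposed Invest lightly is not best — profitable deviation exists. ✗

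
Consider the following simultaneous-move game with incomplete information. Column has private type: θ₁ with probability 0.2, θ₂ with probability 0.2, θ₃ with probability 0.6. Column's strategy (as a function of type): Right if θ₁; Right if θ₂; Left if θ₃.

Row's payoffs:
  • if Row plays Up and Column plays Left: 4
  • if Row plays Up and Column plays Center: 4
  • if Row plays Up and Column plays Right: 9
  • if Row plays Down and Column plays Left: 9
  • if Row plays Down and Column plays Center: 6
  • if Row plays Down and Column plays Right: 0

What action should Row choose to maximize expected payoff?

Compute Row's expected payoff for each action, taking the expectation over Column's type.
E[Up] = 0.2·(9) + 0.2·(9) + 0.6·(4) = 6
E[Down] = 0.2·(0) + 0.2·(0) + 0.6·(9) = 5.4
Best response: Up (6 is the largest).

Up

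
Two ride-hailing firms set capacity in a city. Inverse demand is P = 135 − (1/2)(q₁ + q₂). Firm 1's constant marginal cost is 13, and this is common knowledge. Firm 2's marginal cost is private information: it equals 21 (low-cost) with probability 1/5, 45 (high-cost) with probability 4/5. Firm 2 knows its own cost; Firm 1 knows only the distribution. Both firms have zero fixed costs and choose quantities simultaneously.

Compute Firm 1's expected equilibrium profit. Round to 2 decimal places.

4946.81

Type-c best response for Firm 2: q₂(c) = (135 − c) − q₁/2.
Firm 1 maximizes expected profit; its first-order condition is 135 − q₁ − (1/2)E[q₂] − 13 = 0.
Substituting E[q₂] and solving: E[c₂] = 40.2, so q₁ = (135 − 2·13 + 40.2)/(3/2) = 99.4667.
E[P] = 135 − (1/2)·(q₁ + E[q₂]) = 62.7333; Firm 1's expected profit = (E[P] − 13)·q₁ = (62.7333 − 13)·99.4667 = 4946.81.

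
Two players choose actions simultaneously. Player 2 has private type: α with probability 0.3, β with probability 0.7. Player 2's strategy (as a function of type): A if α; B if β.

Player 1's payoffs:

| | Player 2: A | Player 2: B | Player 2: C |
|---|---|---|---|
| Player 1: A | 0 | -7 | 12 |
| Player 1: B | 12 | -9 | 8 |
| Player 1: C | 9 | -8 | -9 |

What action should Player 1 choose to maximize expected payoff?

E[A] = 0.3·(0) + 0.7·(-7) = -4.9
E[B] = 0.3·(12) + 0.7·(-9) = -2.7
E[C] = 0.3·(9) + 0.7·(-8) = -2.9
Best response: B (-2.7 is the largest).

B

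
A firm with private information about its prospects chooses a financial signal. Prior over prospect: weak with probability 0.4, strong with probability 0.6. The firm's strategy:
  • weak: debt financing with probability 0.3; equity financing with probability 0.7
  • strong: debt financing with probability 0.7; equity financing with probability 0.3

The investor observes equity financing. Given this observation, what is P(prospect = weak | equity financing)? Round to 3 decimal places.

0.609

P(equity financing) = 0.4·0.7 + 0.6·0.3 = 0.46
P(weak | equity financing) = (0.4·0.7) / 0.46 = 0.28 / 0.46 = 0.608696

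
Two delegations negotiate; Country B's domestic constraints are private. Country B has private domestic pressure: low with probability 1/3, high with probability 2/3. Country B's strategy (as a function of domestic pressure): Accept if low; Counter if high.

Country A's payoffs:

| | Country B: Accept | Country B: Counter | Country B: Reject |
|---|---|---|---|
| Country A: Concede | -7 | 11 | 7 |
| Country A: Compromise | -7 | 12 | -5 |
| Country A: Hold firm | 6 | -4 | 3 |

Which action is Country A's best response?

E[Concede] = 1/3·(-7) + 2/3·(11) = 5
E[Compromise] = 1/3·(-7) + 2/3·(12) = 17/3
E[Hold firm] = 1/3·(6) + 2/3·(-4) = -2/3
Best response: Compromise (17/3 is the largest).

Compromise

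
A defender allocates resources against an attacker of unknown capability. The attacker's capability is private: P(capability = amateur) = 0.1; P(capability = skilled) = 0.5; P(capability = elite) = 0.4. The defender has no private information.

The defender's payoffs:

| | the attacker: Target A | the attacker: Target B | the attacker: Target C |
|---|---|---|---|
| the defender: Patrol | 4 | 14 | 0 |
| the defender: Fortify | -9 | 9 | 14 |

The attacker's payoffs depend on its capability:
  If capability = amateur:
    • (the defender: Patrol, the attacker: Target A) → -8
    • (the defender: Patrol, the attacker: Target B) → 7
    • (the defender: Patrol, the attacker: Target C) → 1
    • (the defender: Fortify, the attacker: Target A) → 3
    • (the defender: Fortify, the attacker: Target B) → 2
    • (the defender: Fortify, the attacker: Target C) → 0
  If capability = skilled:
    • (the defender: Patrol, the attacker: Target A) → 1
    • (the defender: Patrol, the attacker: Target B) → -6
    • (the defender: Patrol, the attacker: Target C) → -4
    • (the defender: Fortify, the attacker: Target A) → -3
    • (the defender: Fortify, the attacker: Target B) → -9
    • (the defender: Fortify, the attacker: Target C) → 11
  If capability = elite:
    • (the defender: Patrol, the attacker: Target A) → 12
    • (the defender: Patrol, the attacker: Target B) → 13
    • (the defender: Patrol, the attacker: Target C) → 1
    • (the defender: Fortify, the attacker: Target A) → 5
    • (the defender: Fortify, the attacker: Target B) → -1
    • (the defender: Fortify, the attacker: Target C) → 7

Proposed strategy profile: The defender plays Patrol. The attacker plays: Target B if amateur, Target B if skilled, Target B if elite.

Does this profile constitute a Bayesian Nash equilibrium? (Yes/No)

No

The defender plays Patrol: E[Patrol] = 0.1·(14) + 0.5·(14) + 0.4·(14) = 14; E[Fortify] = 9. Best-responding. ✓
The attacker (capability amateur), facing Patrol: Target A gives -8, Target B gives 7, Target C gives 1. Proposed Target B is best. ✓
The attacker (capability skilled), facing Patrol: Target A gives 1, Target B gives -6, Target C gives -4. Proposed Target B is not best — profitable deviation exists. ✗
The attacker (capability elite), facing Patrol: Target A gives 12, Target B gives 13, Target C gives 1. Proposed Target B is best. ✓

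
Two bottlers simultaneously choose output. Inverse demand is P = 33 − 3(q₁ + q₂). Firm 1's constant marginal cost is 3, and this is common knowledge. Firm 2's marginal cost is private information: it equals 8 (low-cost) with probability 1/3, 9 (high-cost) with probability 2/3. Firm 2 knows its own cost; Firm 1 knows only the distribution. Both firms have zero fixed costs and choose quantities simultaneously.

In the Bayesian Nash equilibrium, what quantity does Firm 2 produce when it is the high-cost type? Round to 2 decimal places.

2.02

Type-c best response for Firm 2: q₂(c) = (33 − c)/6 − q₁/2.
Firm 1 maximizes expected profit; its first-order condition is 33 − 6q₁ − 3E[q₂] − 3 = 0.
Substituting E[q₂] and solving: E[c₂] = 8.66667, so q₁ = (33 − 2·3 + 8.66667)/9 = 3.96296.
q₂(high-cost) = (33 − 9 − 3·3.96296)/6 = 2.01852.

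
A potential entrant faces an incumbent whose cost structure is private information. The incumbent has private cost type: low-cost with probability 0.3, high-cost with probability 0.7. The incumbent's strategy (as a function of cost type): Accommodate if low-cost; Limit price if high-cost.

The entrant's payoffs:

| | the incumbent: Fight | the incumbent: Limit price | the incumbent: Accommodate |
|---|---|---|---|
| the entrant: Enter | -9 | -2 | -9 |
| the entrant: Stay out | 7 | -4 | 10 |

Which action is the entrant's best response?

Stay out

Compute the entrant's expected payoff for each action, taking the expectation over the incumbent's type.
E[Enter] = 0.3·(-9) + 0.7·(-2) = -4.1
E[Stay out] = 0.3·(10) + 0.7·(-4) = 0.2
Best response: Stay out (0.2 is the largest).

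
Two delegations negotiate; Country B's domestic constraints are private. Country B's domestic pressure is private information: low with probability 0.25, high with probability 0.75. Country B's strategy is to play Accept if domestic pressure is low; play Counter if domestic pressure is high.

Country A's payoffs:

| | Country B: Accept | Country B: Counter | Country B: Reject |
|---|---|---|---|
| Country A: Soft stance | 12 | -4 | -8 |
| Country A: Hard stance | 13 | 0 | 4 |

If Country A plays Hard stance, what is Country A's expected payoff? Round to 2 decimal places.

3.25

E[Hard stance] = 0.25·13 + 0.75·0 = 3.25 + 0 = 3.25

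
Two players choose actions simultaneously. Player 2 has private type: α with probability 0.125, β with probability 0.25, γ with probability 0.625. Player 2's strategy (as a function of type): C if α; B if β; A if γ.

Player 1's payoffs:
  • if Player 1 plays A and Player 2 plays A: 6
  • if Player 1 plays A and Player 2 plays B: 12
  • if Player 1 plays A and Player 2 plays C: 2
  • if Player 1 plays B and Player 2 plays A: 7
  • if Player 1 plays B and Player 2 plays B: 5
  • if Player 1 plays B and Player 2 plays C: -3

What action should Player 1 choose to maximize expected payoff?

E[A] = 0.125·(2) + 0.25·(12) + 0.625·(6) = 7
E[B] = 0.125·(-3) + 0.25·(5) + 0.625·(7) = 5.25
Best response: A (7 is the largest).

A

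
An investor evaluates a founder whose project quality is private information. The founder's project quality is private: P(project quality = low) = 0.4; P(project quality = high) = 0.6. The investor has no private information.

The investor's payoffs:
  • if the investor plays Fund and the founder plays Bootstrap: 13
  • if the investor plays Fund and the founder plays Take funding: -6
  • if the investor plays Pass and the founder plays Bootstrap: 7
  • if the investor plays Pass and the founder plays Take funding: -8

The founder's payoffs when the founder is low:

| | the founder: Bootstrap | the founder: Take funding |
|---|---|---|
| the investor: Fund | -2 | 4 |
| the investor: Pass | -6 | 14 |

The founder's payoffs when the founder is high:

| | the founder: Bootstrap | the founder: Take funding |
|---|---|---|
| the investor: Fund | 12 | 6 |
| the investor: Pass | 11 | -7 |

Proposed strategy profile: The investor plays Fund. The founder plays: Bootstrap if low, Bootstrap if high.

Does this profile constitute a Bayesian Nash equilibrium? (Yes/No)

No

The investor plays Fund: E[Fund] = 0.4·(13) + 0.6·(13) = 13; E[Pass] = 7. Best-responding. ✓
The founder (project quality low), facing Fund: Bootstrap gives -2, Take funding gives 4. Proposed Bootstrap is not best — profitable deviation exists. ✗
The founder (project quality high), facing Fund: Bootstrap gives 12, Take funding gives 6. Proposed Bootstrap is best. ✓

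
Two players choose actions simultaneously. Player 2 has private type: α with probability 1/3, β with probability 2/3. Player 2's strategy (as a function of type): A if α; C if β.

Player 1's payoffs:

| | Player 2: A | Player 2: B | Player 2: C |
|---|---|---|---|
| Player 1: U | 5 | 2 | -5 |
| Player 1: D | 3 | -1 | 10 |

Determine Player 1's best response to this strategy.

D

E[U] = 1/3·(5) + 2/3·(-5) = -5/3
E[D] = 1/3·(3) + 2/3·(10) = 23/3
Best response: D (23/3 is the largest).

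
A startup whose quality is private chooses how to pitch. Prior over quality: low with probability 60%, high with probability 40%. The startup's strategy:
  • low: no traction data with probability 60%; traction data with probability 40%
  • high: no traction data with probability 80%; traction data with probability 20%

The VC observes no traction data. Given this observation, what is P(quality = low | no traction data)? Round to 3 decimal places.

Apply Bayes' rule using the sender's strategy as the likelihood.
P(no traction data) = 0.6·0.6 + 0.4·0.8 = 0.68
P(low | no traction data) = (0.6·0.6) / 0.68 = 0.36 / 0.68 = 0.529412

0.529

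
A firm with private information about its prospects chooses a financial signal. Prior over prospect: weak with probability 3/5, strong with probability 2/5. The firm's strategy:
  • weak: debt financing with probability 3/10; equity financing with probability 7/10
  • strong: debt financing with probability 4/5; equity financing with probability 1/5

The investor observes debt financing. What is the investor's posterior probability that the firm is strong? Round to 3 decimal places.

P(debt financing) = (3/5)·(3/10) + (2/5)·(4/5) = 1/2
P(strong | debt financing) = ((2/5)·(4/5)) / (1/2) = (8/25) / (1/2) = 16/25

0.640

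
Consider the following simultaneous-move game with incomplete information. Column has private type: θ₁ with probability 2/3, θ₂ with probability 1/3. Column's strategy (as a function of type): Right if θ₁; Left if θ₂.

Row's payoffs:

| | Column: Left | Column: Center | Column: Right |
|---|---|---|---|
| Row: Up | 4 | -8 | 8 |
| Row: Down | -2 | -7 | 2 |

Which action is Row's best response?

Compute Row's expected payoff for each action, taking the expectation over Column's type.
E[Up] = 2/3·(8) + 1/3·(4) = 20/3
E[Down] = 2/3·(2) + 1/3·(-2) = 2/3
Best response: Up (20/3 is the largest).

Up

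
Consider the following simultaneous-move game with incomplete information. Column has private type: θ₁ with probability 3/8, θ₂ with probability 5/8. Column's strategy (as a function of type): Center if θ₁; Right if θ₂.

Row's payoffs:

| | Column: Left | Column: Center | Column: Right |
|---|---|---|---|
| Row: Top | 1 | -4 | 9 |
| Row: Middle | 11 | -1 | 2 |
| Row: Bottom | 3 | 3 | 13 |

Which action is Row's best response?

E[Top] = 3/8·(-4) + 5/8·(9) = 33/8
E[Middle] = 3/8·(-1) + 5/8·(2) = 7/8
E[Bottom] = 3/8·(3) + 5/8·(13) = 37/4
Best response: Bottom (37/4 is the largest).

Bottom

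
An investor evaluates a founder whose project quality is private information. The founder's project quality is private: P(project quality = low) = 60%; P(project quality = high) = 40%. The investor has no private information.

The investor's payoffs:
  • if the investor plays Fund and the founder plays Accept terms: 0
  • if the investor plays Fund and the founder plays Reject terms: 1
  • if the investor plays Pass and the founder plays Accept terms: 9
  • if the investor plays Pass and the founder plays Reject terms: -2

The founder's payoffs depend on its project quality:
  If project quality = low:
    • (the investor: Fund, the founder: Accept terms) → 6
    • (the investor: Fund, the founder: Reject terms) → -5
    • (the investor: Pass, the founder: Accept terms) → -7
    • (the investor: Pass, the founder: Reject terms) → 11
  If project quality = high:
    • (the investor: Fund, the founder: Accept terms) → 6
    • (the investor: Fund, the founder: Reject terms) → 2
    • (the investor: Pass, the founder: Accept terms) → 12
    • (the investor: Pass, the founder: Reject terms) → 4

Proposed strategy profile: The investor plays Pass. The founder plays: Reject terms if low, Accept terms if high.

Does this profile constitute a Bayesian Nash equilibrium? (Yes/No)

Yes

The investor plays Pass: E[Pass] = 0.6·(-2) + 0.4·(9) = 2.4; E[Fund] = 0.6. Best-responding. ✓
The founder (project quality low), facing Pass: Accept terms gives -7, Reject terms gives 11. Proposed Reject terms is best. ✓
The founder (project quality high), facing Pass: Accept terms gives 12, Reject terms gives 4. Proposed Accept terms is best. ✓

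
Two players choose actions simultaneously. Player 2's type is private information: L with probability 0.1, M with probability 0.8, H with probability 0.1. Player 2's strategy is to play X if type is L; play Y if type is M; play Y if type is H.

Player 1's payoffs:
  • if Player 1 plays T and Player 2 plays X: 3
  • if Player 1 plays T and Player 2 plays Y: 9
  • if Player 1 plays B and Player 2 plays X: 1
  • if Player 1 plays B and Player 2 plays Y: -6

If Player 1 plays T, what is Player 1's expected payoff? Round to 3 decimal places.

Take the expectation over Player 2's type, weighting each type's action by its prior probability.
E[T] = 0.1·3 + 0.8·9 + 0.1·9 = 0.3 + 7.2 + 0.9 = 8.4

8.400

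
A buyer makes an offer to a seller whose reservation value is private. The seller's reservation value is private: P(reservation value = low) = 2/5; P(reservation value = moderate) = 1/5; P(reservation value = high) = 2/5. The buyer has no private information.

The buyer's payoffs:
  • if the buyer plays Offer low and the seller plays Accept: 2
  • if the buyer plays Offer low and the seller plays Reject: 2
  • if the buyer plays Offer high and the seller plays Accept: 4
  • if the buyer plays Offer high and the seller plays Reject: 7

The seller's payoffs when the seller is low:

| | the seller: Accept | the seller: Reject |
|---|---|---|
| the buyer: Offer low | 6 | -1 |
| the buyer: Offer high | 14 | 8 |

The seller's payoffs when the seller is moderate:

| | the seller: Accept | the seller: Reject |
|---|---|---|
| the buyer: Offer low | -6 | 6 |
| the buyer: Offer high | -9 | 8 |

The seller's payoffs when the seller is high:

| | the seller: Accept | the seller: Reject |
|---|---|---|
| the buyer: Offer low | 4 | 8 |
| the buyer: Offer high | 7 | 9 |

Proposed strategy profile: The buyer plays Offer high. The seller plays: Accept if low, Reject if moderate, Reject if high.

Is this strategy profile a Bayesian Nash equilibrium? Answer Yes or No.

The buyer plays Offer high: E[Offer high] = 2/5·(4) + 1/5·(7) + 2/5·(7) = 29/5; E[Offer low] = 2. Best-responding. ✓
The seller (reservation value low), facing Offer high: Accept gives 14, Reject gives 8. Proposed Accept is best. ✓
The seller (reservation value moderate), facing Offer high: Accept gives -9, Reject gives 8. Proposed Reject is best. ✓
The seller (reservation value high), facing Offer high: Accept gives 7, Reject gives 9. Proposed Reject is best. ✓

Yes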